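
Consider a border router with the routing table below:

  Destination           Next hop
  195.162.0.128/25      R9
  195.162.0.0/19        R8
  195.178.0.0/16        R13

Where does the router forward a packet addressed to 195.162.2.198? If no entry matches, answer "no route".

Routes whose prefix contains 195.162.2.198:
  195.162.0.0/19 (195.162.0.0 - 195.162.31.255) -> R8
More-specific entries that do NOT match:
  195.162.0.128/25 (195.162.0.128 - 195.162.0.255) does not contain 195.162.2.198
Longest matching prefix is /19 -> next hop R8.

R8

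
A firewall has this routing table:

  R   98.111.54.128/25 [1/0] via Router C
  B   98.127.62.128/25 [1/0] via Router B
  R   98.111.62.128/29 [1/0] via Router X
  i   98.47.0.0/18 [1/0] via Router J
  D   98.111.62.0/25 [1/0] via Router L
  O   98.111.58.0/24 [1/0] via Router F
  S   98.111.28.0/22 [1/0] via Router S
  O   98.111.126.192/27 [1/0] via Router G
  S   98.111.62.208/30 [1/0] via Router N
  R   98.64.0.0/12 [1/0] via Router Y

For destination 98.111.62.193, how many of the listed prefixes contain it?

No listed prefix contains 98.111.62.193.
Total matching entries: 0.

0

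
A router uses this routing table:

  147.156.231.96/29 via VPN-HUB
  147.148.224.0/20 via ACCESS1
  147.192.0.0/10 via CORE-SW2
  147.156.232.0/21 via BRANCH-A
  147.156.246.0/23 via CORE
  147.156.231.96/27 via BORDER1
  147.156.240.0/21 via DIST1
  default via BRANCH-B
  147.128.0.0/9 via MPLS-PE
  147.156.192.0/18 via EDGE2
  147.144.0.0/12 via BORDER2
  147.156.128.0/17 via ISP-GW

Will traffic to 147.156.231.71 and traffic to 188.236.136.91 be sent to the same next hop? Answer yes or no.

no

147.156.231.71: longest match 147.156.192.0/18 -> EDGE2
188.236.136.91: longest match 0.0.0.0/0 -> BRANCH-B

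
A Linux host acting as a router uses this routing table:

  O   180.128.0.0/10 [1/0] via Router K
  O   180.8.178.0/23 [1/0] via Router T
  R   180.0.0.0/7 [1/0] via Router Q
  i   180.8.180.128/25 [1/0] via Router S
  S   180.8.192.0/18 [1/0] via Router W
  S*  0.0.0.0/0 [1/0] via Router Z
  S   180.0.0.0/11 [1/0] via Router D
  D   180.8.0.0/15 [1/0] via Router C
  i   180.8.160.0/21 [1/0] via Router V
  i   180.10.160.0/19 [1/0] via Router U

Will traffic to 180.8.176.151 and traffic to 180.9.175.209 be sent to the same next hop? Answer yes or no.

yes

180.8.176.151: longest match 180.8.0.0/15 -> Router C
180.9.175.209: longest match 180.8.0.0/15 -> Router C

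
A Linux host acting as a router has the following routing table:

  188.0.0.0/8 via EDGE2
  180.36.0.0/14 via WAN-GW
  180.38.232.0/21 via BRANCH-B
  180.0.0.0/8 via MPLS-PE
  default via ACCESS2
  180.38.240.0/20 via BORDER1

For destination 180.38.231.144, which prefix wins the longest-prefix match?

Entries matching 180.38.231.144:
  0.0.0.0/0 (default, matches everything)
  180.0.0.0/8 (180.0.0.0 - 180.255.255.255)
  180.36.0.0/14 (180.36.0.0 - 180.39.255.255)
Most specific is 180.36.0.0/14.

180.36.0.0/14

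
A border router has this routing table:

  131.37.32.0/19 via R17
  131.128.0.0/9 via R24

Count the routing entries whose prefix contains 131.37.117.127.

No listed prefix contains 131.37.117.127.
Total matching entries: 0.

0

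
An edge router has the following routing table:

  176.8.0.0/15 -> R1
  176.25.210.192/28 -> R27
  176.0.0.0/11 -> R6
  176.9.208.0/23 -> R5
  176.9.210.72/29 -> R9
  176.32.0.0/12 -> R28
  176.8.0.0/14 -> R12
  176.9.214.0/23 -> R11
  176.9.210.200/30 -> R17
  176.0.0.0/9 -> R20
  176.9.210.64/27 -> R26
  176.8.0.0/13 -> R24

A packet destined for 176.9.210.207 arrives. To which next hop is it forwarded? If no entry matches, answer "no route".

Routes whose prefix contains 176.9.210.207:
  176.0.0.0/9 (176.0.0.0 - 176.127.255.255) -> R20
  176.0.0.0/11 (176.0.0.0 - 176.31.255.255) -> R6
  176.8.0.0/13 (176.8.0.0 - 176.15.255.255) -> R24
  176.8.0.0/14 (176.8.0.0 - 176.11.255.255) -> R12
  176.8.0.0/15 (176.8.0.0 - 176.9.255.255) -> R1
More-specific entries that do NOT match:
  176.9.210.200/30 (176.9.210.200 - 176.9.210.203) does not contain 176.9.210.207
  176.9.210.72/29 (176.9.210.72 - 176.9.210.79) does not contain 176.9.210.207
  176.25.210.192/28 (176.25.210.192 - 176.25.210.207) does not contain 176.9.210.207
  176.9.210.64/27 (176.9.210.64 - 176.9.210.95) does not contain 176.9.210.207
  176.9.208.0/23 (176.9.208.0 - 176.9.209.255) does not contain 176.9.210.207
  176.9.214.0/23 (176.9.214.0 - 176.9.215.255) does not contain 176.9.210.207
Longest matching prefix is /15 -> next hop R1.

R1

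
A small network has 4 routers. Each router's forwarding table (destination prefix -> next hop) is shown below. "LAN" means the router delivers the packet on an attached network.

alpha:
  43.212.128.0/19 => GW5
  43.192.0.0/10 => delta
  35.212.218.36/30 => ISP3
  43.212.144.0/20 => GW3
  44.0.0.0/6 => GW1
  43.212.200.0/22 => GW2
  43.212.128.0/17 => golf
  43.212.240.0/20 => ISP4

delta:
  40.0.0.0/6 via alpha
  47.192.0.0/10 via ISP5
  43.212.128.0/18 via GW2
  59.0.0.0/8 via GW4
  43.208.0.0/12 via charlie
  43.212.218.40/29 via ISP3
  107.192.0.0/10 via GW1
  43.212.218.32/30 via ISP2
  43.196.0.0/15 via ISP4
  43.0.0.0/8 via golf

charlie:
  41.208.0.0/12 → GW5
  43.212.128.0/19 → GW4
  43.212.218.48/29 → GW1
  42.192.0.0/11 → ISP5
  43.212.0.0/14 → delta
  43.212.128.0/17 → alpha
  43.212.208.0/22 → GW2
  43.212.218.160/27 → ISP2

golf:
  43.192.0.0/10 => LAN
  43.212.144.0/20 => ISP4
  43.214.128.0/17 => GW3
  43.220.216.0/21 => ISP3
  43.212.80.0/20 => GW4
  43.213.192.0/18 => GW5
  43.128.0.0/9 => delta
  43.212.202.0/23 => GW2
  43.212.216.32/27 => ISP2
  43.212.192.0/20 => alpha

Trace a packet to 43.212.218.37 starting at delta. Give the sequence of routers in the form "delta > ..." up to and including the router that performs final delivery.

delta > charlie > alpha > golf

At delta: longest match for 43.212.218.37 is 43.208.0.0/12 -> charlie
At charlie: longest match for 43.212.218.37 is 43.212.128.0/17 -> alpha
At alpha: longest match for 43.212.218.37 is 43.212.128.0/17 -> golf
At golf: longest match for 43.212.218.37 is 43.192.0.0/10 -> LAN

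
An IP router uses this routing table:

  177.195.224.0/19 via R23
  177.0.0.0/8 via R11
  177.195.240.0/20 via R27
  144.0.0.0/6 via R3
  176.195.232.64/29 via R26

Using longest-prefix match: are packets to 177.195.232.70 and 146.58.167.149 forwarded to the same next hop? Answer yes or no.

177.195.232.70: longest match 177.195.224.0/19 -> R23
146.58.167.149: longest match 144.0.0.0/6 -> R3

no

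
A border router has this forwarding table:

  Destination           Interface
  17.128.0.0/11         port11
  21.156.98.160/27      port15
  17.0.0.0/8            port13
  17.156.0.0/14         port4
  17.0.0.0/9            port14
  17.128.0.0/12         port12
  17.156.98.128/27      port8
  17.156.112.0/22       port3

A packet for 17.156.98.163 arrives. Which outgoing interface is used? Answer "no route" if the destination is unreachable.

port4

Routes whose prefix contains 17.156.98.163:
  17.0.0.0/8 (17.0.0.0 - 17.255.255.255) -> port13
  17.128.0.0/11 (17.128.0.0 - 17.159.255.255) -> port11
  17.156.0.0/14 (17.156.0.0 - 17.159.255.255) -> port4
More-specific entries that do NOT match:
  21.156.98.160/27 (21.156.98.160 - 21.156.98.191) does not contain 17.156.98.163
  17.156.98.128/27 (17.156.98.128 - 17.156.98.159) does not contain 17.156.98.163
  17.156.112.0/22 (17.156.112.0 - 17.156.115.255) does not contain 17.156.98.163
Longest matching prefix is /14 -> interface port4.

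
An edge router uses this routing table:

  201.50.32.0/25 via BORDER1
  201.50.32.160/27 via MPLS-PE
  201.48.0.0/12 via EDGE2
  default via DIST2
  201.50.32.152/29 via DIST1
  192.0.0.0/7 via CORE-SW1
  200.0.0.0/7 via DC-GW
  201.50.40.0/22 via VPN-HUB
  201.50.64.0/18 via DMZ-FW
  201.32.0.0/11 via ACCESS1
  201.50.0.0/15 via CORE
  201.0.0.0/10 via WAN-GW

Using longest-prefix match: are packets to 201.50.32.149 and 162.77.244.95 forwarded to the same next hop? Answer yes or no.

no

201.50.32.149: longest match 201.50.0.0/15 -> CORE
162.77.244.95: longest match 0.0.0.0/0 -> DIST2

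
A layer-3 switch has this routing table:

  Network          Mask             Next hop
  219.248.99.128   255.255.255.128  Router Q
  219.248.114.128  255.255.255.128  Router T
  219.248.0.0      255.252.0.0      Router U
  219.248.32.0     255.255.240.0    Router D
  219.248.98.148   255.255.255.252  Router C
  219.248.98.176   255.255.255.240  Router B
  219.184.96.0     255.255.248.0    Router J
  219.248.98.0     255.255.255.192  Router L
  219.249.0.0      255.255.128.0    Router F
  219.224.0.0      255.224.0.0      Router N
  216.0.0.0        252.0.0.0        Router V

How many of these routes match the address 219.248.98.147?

Prefixes containing 219.248.98.147:
  216.0.0.0/6 (216.0.0.0 - 219.255.255.255)
  219.224.0.0/11 (219.224.0.0 - 219.255.255.255)
  219.248.0.0/14 (219.248.0.0 - 219.251.255.255)
Total matching entries: 3.

3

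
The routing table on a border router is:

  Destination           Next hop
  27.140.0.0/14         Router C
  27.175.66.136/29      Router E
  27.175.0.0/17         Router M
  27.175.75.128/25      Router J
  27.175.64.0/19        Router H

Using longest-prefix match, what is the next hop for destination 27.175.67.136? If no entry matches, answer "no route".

Router H

Routes whose prefix contains 27.175.67.136:
  27.175.0.0/17 (27.175.0.0 - 27.175.127.255) -> Router M
  27.175.64.0/19 (27.175.64.0 - 27.175.95.255) -> Router H
More-specific entries that do NOT match:
  27.175.66.136/29 (27.175.66.136 - 27.175.66.143) does not contain 27.175.67.136
  27.175.75.128/25 (27.175.75.128 - 27.175.75.255) does not contain 27.175.67.136
Longest matching prefix is /19 -> next hop Router H.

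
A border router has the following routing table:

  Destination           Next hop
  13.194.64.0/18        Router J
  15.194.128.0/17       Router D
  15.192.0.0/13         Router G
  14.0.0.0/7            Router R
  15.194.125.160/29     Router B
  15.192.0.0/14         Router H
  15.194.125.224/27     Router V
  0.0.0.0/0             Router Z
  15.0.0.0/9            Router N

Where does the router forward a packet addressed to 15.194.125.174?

Routes whose prefix contains 15.194.125.174:
  0.0.0.0/0 (default, matches everything) -> Router Z
  14.0.0.0/7 (14.0.0.0 - 15.255.255.255) -> Router R
  15.192.0.0/13 (15.192.0.0 - 15.199.255.255) -> Router G
  15.192.0.0/14 (15.192.0.0 - 15.195.255.255) -> Router H
More-specific entries that do NOT match:
  15.194.125.160/29 (15.194.125.160 - 15.194.125.167) does not contain 15.194.125.174
  15.194.125.224/27 (15.194.125.224 - 15.194.125.255) does not contain 15.194.125.174
  13.194.64.0/18 (13.194.64.0 - 13.194.127.255) does not contain 15.194.125.174
  15.194.128.0/17 (15.194.128.0 - 15.194.255.255) does not contain 15.194.125.174
Longest matching prefix is /14 -> next hop Router H.

Router H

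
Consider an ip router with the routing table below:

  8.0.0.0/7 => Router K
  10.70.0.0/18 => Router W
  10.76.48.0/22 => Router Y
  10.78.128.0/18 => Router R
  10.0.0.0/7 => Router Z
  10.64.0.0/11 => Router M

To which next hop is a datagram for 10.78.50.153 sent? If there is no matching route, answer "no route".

Router M

Routes whose prefix contains 10.78.50.153:
  10.0.0.0/7 (10.0.0.0 - 11.255.255.255) -> Router Z
  10.64.0.0/11 (10.64.0.0 - 10.95.255.255) -> Router M
More-specific entries that do NOT match:
  10.76.48.0/22 (10.76.48.0 - 10.76.51.255) does not contain 10.78.50.153
  10.70.0.0/18 (10.70.0.0 - 10.70.63.255) does not contain 10.78.50.153
  10.78.128.0/18 (10.78.128.0 - 10.78.191.255) does not contain 10.78.50.153
Longest matching prefix is /11 -> next hop Router M.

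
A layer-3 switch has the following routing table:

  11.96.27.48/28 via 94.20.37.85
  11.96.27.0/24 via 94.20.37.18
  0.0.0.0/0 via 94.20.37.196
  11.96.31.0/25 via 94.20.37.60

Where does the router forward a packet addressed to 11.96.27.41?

Routes whose prefix contains 11.96.27.41:
  0.0.0.0/0 (default, matches everything) -> 94.20.37.196
  11.96.27.0/24 (11.96.27.0 - 11.96.27.255) -> 94.20.37.18
More-specific entries that do NOT match:
  11.96.27.48/28 (11.96.27.48 - 11.96.27.63) does not contain 11.96.27.41
  11.96.31.0/25 (11.96.31.0 - 11.96.31.127) does not contain 11.96.27.41
Longest matching prefix is /24 -> next hop 94.20.37.18.

94.20.37.18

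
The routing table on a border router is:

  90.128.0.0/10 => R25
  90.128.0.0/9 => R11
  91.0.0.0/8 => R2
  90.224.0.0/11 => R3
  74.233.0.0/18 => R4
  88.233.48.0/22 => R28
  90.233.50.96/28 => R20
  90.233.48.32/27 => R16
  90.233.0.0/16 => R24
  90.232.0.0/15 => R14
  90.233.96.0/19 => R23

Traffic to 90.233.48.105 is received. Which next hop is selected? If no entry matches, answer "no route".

Routes whose prefix contains 90.233.48.105:
  90.128.0.0/9 (90.128.0.0 - 90.255.255.255) -> R11
  90.224.0.0/11 (90.224.0.0 - 90.255.255.255) -> R3
  90.232.0.0/15 (90.232.0.0 - 90.233.255.255) -> R14
  90.233.0.0/16 (90.233.0.0 - 90.233.255.255) -> R24
More-specific entries that do NOT match:
  90.233.50.96/28 (90.233.50.96 - 90.233.50.111) does not contain 90.233.48.105
  90.233.48.32/27 (90.233.48.32 - 90.233.48.63) does not contain 90.233.48.105
  88.233.48.0/22 (88.233.48.0 - 88.233.51.255) does not contain 90.233.48.105
  90.233.96.0/19 (90.233.96.0 - 90.233.127.255) does not contain 90.233.48.105
  74.233.0.0/18 (74.233.0.0 - 74.233.63.255) does not contain 90.233.48.105
Longest matching prefix is /16 -> next hop R24.

R24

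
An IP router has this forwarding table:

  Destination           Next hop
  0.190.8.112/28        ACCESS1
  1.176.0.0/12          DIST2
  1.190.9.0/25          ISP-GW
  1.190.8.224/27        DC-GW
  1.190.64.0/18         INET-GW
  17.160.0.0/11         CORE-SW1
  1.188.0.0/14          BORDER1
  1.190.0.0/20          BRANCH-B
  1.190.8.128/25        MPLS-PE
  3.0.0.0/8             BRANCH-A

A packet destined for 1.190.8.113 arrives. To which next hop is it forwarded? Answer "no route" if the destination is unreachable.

BRANCH-B

Routes whose prefix contains 1.190.8.113:
  1.176.0.0/12 (1.176.0.0 - 1.191.255.255) -> DIST2
  1.188.0.0/14 (1.188.0.0 - 1.191.255.255) -> BORDER1
  1.190.0.0/20 (1.190.0.0 - 1.190.15.255) -> BRANCH-B
More-specific entries that do NOT match:
  0.190.8.112/28 (0.190.8.112 - 0.190.8.127) does not contain 1.190.8.113
  1.190.8.224/27 (1.190.8.224 - 1.190.8.255) does not contain 1.190.8.113
  1.190.9.0/25 (1.190.9.0 - 1.190.9.127) does not contain 1.190.8.113
  1.190.8.128/25 (1.190.8.128 - 1.190.8.255) does not contain 1.190.8.113
Longest matching prefix is /20 -> next hop BRANCH-B.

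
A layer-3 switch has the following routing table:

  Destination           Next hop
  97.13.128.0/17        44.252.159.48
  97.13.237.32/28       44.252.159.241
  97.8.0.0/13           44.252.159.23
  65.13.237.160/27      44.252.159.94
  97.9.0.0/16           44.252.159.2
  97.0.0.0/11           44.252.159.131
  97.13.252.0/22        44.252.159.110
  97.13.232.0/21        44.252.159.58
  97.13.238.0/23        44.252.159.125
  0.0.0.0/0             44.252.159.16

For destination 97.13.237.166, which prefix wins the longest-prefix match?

Entries matching 97.13.237.166:
  0.0.0.0/0 (default, matches everything)
  97.0.0.0/11 (97.0.0.0 - 97.31.255.255)
  97.8.0.0/13 (97.8.0.0 - 97.15.255.255)
  97.13.128.0/17 (97.13.128.0 - 97.13.255.255)
  97.13.232.0/21 (97.13.232.0 - 97.13.239.255)
Most specific is 97.13.232.0/21.

97.13.232.0/21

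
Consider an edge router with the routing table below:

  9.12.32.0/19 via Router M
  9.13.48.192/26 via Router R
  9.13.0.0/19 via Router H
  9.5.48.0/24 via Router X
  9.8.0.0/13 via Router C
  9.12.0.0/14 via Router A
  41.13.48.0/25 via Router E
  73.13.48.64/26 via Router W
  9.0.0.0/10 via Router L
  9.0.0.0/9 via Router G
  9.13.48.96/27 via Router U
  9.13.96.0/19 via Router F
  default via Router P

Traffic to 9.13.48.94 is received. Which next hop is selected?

Router A

Routes whose prefix contains 9.13.48.94:
  0.0.0.0/0 (default, matches everything) -> Router P
  9.0.0.0/9 (9.0.0.0 - 9.127.255.255) -> Router G
  9.0.0.0/10 (9.0.0.0 - 9.63.255.255) -> Router L
  9.8.0.0/13 (9.8.0.0 - 9.15.255.255) -> Router C
  9.12.0.0/14 (9.12.0.0 - 9.15.255.255) -> Router A
More-specific entries that do NOT match:
  9.13.48.96/27 (9.13.48.96 - 9.13.48.127) does not contain 9.13.48.94
  9.13.48.192/26 (9.13.48.192 - 9.13.48.255) does not contain 9.13.48.94
  73.13.48.64/26 (73.13.48.64 - 73.13.48.127) does not contain 9.13.48.94
  41.13.48.0/25 (41.13.48.0 - 41.13.48.127) does not contain 9.13.48.94
  9.5.48.0/24 (9.5.48.0 - 9.5.48.255) does not contain 9.13.48.94
  9.12.32.0/19 (9.12.32.0 - 9.12.63.255) does not contain 9.13.48.94
  9.13.0.0/19 (9.13.0.0 - 9.13.31.255) does not contain 9.13.48.94
  9.13.96.0/19 (9.13.96.0 - 9.13.127.255) does not contain 9.13.48.94
Longest matching prefix is /14 -> next hop Router A.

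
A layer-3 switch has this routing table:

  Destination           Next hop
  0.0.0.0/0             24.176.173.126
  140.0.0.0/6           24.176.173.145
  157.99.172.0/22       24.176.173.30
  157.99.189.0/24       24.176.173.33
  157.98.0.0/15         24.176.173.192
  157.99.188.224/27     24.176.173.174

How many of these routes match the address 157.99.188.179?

2

Prefixes containing 157.99.188.179:
  0.0.0.0/0 (default, matches everything)
  157.98.0.0/15 (157.98.0.0 - 157.99.255.255)
Total matching entries: 2.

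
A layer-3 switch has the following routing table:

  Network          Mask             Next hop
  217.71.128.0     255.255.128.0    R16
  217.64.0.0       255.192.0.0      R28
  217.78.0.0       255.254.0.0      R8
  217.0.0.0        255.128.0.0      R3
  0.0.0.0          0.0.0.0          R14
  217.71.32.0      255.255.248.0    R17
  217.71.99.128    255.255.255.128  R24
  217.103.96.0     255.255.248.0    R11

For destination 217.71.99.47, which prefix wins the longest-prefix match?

217.64.0.0/10

Entries matching 217.71.99.47:
  0.0.0.0/0 (default, matches everything)
  217.0.0.0/9 (217.0.0.0 - 217.127.255.255)
  217.64.0.0/10 (217.64.0.0 - 217.127.255.255)
Most specific is 217.64.0.0/10.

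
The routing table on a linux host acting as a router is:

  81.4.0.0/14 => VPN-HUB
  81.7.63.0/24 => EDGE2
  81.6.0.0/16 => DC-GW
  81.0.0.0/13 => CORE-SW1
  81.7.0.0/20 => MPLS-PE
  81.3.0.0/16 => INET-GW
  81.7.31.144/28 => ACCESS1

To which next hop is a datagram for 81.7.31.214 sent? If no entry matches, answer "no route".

VPN-HUB

Routes whose prefix contains 81.7.31.214:
  81.0.0.0/13 (81.0.0.0 - 81.7.255.255) -> CORE-SW1
  81.4.0.0/14 (81.4.0.0 - 81.7.255.255) -> VPN-HUB
More-specific entries that do NOT match:
  81.7.31.144/28 (81.7.31.144 - 81.7.31.159) does not contain 81.7.31.214
  81.7.63.0/24 (81.7.63.0 - 81.7.63.255) does not contain 81.7.31.214
  81.7.0.0/20 (81.7.0.0 - 81.7.15.255) does not contain 81.7.31.214
  81.6.0.0/16 (81.6.0.0 - 81.6.255.255) does not contain 81.7.31.214
  81.3.0.0/16 (81.3.0.0 - 81.3.255.255) does not contain 81.7.31.214
Longest matching prefix is /14 -> next hop VPN-HUB.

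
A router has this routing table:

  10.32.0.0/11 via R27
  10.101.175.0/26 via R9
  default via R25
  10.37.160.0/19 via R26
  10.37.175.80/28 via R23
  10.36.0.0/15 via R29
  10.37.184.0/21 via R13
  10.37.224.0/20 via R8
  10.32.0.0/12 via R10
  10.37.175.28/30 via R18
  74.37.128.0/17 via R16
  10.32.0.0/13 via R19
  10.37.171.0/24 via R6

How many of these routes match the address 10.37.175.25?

Prefixes containing 10.37.175.25:
  0.0.0.0/0 (default, matches everything)
  10.32.0.0/11 (10.32.0.0 - 10.63.255.255)
  10.32.0.0/12 (10.32.0.0 - 10.47.255.255)
  10.32.0.0/13 (10.32.0.0 - 10.39.255.255)
  10.36.0.0/15 (10.36.0.0 - 10.37.255.255)
  10.37.160.0/19 (10.37.160.0 - 10.37.191.255)
Total matching entries: 6.

6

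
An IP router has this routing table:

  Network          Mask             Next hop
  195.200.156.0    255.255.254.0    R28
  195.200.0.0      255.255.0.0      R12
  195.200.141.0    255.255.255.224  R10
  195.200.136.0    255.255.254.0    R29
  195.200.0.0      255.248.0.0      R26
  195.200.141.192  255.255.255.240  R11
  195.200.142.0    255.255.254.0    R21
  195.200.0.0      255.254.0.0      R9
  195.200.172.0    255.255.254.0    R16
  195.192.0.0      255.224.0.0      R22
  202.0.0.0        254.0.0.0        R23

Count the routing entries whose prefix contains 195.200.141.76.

Prefixes containing 195.200.141.76:
  195.192.0.0/11 (195.192.0.0 - 195.223.255.255)
  195.200.0.0/13 (195.200.0.0 - 195.207.255.255)
  195.200.0.0/15 (195.200.0.0 - 195.201.255.255)
  195.200.0.0/16 (195.200.0.0 - 195.200.255.255)
Total matching entries: 4.

4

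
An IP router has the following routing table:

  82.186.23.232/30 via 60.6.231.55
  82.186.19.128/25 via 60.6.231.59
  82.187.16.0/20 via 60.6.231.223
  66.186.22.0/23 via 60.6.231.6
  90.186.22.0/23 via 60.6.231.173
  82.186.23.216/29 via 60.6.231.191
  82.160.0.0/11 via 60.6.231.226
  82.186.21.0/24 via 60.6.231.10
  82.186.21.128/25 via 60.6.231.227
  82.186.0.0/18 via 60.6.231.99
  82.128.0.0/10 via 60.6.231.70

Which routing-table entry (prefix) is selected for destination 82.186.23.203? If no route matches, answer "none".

82.186.0.0/18

Entries matching 82.186.23.203:
  82.128.0.0/10 (82.128.0.0 - 82.191.255.255)
  82.160.0.0/11 (82.160.0.0 - 82.191.255.255)
  82.186.0.0/18 (82.186.0.0 - 82.186.63.255)
Most specific is 82.186.0.0/18.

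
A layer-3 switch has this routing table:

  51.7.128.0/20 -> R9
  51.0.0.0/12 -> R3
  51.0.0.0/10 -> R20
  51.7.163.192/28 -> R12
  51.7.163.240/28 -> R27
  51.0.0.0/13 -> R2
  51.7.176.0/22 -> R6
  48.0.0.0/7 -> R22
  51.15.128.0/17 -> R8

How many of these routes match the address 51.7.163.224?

Prefixes containing 51.7.163.224:
  51.0.0.0/10 (51.0.0.0 - 51.63.255.255)
  51.0.0.0/12 (51.0.0.0 - 51.15.255.255)
  51.0.0.0/13 (51.0.0.0 - 51.7.255.255)
Total matching entries: 3.

3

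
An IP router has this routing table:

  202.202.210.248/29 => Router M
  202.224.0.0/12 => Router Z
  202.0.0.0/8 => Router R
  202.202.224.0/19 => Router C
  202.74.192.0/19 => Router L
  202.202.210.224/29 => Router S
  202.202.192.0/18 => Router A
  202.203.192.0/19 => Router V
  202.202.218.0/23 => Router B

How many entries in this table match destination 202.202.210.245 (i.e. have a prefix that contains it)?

Prefixes containing 202.202.210.245:
  202.0.0.0/8 (202.0.0.0 - 202.255.255.255)
  202.202.192.0/18 (202.202.192.0 - 202.202.255.255)
Total matching entries: 2.

2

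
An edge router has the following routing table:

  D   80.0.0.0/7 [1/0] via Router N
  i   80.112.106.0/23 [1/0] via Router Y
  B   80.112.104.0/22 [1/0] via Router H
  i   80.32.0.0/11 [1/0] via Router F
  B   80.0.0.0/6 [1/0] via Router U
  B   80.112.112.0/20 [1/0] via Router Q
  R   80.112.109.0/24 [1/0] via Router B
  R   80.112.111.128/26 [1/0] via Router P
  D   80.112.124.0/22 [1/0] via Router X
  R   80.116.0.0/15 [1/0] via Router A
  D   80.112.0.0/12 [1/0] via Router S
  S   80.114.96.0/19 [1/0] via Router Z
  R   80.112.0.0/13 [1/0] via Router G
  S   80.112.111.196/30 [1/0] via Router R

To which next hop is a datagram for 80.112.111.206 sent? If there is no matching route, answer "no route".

Routes whose prefix contains 80.112.111.206:
  80.0.0.0/6 (80.0.0.0 - 83.255.255.255) -> Router U
  80.0.0.0/7 (80.0.0.0 - 81.255.255.255) -> Router N
  80.112.0.0/12 (80.112.0.0 - 80.127.255.255) -> Router S
  80.112.0.0/13 (80.112.0.0 - 80.119.255.255) -> Router G
More-specific entries that do NOT match:
  80.112.111.196/30 (80.112.111.196 - 80.112.111.199) does not contain 80.112.111.206
  80.112.111.128/26 (80.112.111.128 - 80.112.111.191) does not contain 80.112.111.206
  80.112.109.0/24 (80.112.109.0 - 80.112.109.255) does not contain 80.112.111.206
  80.112.106.0/23 (80.112.106.0 - 80.112.107.255) does not contain 80.112.111.206
  80.112.104.0/22 (80.112.104.0 - 80.112.107.255) does not contain 80.112.111.206
  80.112.124.0/22 (80.112.124.0 - 80.112.127.255) does not contain 80.112.111.206
  80.112.112.0/20 (80.112.112.0 - 80.112.127.255) does not contain 80.112.111.206
  80.114.96.0/19 (80.114.96.0 - 80.114.127.255) does not contain 80.112.111.206
  80.116.0.0/15 (80.116.0.0 - 80.117.255.255) does not contain 80.112.111.206
Longest matching prefix is /13 -> next hop Router G.

Router G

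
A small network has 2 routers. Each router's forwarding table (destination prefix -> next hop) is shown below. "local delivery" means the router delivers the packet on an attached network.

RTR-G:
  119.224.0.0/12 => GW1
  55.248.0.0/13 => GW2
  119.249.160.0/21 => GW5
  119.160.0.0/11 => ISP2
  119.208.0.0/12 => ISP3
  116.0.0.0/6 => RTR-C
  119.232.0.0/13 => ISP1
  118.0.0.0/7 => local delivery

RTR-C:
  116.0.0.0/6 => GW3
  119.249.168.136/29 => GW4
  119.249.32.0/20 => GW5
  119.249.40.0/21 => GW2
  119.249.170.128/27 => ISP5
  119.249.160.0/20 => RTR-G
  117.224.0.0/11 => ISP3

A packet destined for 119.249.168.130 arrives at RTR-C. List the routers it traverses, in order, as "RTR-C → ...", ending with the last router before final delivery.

RTR-C → RTR-G

At RTR-C: longest match for 119.249.168.130 is 119.249.160.0/20 -> RTR-G
At RTR-G: longest match for 119.249.168.130 is 118.0.0.0/7 -> local delivery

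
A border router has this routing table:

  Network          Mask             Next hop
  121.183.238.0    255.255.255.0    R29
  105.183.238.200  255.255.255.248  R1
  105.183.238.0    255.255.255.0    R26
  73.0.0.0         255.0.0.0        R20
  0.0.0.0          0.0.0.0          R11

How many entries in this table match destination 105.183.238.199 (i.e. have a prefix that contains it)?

2

Prefixes containing 105.183.238.199:
  0.0.0.0/0 (default, matches everything)
  105.183.238.0/24 (105.183.238.0 - 105.183.238.255)
Total matching entries: 2.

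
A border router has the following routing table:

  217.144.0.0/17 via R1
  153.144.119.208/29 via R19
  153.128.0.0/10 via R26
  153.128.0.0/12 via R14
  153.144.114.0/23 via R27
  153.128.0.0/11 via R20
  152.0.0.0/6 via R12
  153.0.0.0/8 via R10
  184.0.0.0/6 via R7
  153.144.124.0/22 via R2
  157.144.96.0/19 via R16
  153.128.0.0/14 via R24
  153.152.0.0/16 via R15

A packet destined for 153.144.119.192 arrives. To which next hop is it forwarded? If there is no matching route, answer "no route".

R20

Routes whose prefix contains 153.144.119.192:
  152.0.0.0/6 (152.0.0.0 - 155.255.255.255) -> R12
  153.0.0.0/8 (153.0.0.0 - 153.255.255.255) -> R10
  153.128.0.0/10 (153.128.0.0 - 153.191.255.255) -> R26
  153.128.0.0/11 (153.128.0.0 - 153.159.255.255) -> R20
More-specific entries that do NOT match:
  153.144.119.208/29 (153.144.119.208 - 153.144.119.215) does not contain 153.144.119.192
  153.144.114.0/23 (153.144.114.0 - 153.144.115.255) does not contain 153.144.119.192
  153.144.124.0/22 (153.144.124.0 - 153.144.127.255) does not contain 153.144.119.192
  157.144.96.0/19 (157.144.96.0 - 157.144.127.255) does not contain 153.144.119.192
  217.144.0.0/17 (217.144.0.0 - 217.144.127.255) does not contain 153.144.119.192
  153.152.0.0/16 (153.152.0.0 - 153.152.255.255) does not contain 153.144.119.192
  153.128.0.0/14 (153.128.0.0 - 153.131.255.255) does not contain 153.144.119.192
  153.128.0.0/12 (153.128.0.0 - 153.143.255.255) does not contain 153.144.119.192
Longest matching prefix is /11 -> next hop R20.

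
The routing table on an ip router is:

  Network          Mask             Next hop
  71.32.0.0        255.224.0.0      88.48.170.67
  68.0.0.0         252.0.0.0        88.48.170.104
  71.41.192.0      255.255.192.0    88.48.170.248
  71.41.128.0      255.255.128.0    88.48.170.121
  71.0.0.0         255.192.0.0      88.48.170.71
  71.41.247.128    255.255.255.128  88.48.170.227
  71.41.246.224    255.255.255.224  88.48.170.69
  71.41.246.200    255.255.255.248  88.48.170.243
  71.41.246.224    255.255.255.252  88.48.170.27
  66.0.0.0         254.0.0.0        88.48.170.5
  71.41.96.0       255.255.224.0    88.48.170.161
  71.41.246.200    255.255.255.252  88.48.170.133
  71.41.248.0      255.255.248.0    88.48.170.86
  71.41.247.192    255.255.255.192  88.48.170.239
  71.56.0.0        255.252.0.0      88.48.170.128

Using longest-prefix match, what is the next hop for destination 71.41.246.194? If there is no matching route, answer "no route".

Routes whose prefix contains 71.41.246.194:
  68.0.0.0/6 (68.0.0.0 - 71.255.255.255) -> 88.48.170.104
  71.0.0.0/10 (71.0.0.0 - 71.63.255.255) -> 88.48.170.71
  71.32.0.0/11 (71.32.0.0 - 71.63.255.255) -> 88.48.170.67
  71.41.128.0/17 (71.41.128.0 - 71.41.255.255) -> 88.48.170.121
  71.41.192.0/18 (71.41.192.0 - 71.41.255.255) -> 88.48.170.248
More-specific entries that do NOT match:
  71.41.246.224/30 (71.41.246.224 - 71.41.246.227) does not contain 71.41.246.194
  71.41.246.200/30 (71.41.246.200 - 71.41.246.203) does not contain 71.41.246.194
  71.41.246.200/29 (71.41.246.200 - 71.41.246.207) does not contain 71.41.246.194
  71.41.246.224/27 (71.41.246.224 - 71.41.246.255) does not contain 71.41.246.194
  71.41.247.192/26 (71.41.247.192 - 71.41.247.255) does not contain 71.41.246.194
  71.41.247.128/25 (71.41.247.128 - 71.41.247.255) does not contain 71.41.246.194
  71.41.248.0/21 (71.41.248.0 - 71.41.255.255) does not contain 71.41.246.194
  71.41.96.0/19 (71.41.96.0 - 71.41.127.255) does not contain 71.41.246.194
Longest matching prefix is /18 -> next hop 88.48.170.248.

88.48.170.248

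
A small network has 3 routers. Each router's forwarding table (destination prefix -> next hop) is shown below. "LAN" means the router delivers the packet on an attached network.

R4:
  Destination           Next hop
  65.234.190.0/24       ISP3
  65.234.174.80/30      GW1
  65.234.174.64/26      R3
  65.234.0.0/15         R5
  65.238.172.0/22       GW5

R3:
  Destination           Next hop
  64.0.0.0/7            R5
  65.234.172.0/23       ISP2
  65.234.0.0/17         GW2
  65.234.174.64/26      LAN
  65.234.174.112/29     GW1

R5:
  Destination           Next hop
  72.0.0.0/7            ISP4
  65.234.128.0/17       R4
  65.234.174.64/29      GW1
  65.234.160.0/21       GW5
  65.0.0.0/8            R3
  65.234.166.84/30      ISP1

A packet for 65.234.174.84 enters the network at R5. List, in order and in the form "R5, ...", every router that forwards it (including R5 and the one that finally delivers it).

R5, R4, R3

At R5: longest match for 65.234.174.84 is 65.234.128.0/17 -> R4
At R4: longest match for 65.234.174.84 is 65.234.174.64/26 -> R3
At R3: longest match for 65.234.174.84 is 65.234.174.64/26 -> LAN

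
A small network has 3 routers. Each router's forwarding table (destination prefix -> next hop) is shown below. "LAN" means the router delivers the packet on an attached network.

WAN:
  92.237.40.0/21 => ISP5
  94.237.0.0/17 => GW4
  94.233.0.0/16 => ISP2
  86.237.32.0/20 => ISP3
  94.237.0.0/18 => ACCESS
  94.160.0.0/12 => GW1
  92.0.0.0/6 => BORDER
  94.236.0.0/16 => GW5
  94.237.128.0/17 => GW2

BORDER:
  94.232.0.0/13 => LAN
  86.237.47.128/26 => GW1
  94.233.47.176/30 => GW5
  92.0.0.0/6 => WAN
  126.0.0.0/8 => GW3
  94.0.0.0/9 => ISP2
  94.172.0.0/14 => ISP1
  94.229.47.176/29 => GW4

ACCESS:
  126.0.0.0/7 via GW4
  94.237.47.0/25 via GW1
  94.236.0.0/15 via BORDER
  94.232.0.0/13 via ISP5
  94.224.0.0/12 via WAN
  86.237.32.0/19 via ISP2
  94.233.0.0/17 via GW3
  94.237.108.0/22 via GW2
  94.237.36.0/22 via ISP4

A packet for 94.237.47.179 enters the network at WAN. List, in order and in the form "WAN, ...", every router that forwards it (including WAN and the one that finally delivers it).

At WAN: longest match for 94.237.47.179 is 94.237.0.0/18 -> ACCESS
At ACCESS: longest match for 94.237.47.179 is 94.236.0.0/15 -> BORDER
At BORDER: longest match for 94.237.47.179 is 94.232.0.0/13 -> LAN

WAN, ACCESS, BORDER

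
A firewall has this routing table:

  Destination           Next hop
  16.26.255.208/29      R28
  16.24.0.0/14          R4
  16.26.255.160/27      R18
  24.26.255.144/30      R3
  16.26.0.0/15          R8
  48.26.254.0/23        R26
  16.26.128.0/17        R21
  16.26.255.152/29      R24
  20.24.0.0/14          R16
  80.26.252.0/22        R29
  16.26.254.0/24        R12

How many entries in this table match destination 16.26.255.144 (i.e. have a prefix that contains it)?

3

Prefixes containing 16.26.255.144:
  16.24.0.0/14 (16.24.0.0 - 16.27.255.255)
  16.26.0.0/15 (16.26.0.0 - 16.27.255.255)
  16.26.128.0/17 (16.26.128.0 - 16.26.255.255)
Total matching entries: 3.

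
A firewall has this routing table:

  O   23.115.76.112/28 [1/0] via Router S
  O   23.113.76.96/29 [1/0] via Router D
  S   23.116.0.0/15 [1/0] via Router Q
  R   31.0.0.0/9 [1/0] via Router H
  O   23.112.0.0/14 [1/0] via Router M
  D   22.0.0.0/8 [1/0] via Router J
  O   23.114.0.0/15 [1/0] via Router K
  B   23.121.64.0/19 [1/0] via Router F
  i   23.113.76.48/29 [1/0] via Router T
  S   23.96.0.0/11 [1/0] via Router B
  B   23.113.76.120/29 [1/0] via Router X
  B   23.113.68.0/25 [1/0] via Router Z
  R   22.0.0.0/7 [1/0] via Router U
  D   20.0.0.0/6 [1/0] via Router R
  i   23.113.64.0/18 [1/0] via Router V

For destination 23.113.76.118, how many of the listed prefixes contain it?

Prefixes containing 23.113.76.118:
  20.0.0.0/6 (20.0.0.0 - 23.255.255.255)
  22.0.0.0/7 (22.0.0.0 - 23.255.255.255)
  23.96.0.0/11 (23.96.0.0 - 23.127.255.255)
  23.112.0.0/14 (23.112.0.0 - 23.115.255.255)
  23.113.64.0/18 (23.113.64.0 - 23.113.127.255)
Total matching entries: 5.

5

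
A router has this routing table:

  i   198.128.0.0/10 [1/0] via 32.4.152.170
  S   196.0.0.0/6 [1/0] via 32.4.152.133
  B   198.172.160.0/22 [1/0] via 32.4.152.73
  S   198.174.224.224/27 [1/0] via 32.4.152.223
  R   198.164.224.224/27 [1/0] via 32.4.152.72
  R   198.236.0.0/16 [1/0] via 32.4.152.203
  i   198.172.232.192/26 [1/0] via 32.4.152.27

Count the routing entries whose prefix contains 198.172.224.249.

2

Prefixes containing 198.172.224.249:
  196.0.0.0/6 (196.0.0.0 - 199.255.255.255)
  198.128.0.0/10 (198.128.0.0 - 198.191.255.255)
Total matching entries: 2.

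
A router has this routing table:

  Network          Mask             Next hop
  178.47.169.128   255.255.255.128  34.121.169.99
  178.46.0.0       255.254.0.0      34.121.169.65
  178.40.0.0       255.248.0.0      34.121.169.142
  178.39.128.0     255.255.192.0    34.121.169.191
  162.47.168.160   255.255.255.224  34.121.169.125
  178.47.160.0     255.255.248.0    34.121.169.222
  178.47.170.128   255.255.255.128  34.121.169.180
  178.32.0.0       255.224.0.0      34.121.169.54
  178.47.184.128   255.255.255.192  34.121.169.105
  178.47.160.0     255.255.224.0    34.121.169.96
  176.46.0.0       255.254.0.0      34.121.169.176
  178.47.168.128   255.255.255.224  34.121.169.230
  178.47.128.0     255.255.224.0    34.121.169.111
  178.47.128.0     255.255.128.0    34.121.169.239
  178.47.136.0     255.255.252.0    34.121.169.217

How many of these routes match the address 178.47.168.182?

Prefixes containing 178.47.168.182:
  178.32.0.0/11 (178.32.0.0 - 178.63.255.255)
  178.40.0.0/13 (178.40.0.0 - 178.47.255.255)
  178.46.0.0/15 (178.46.0.0 - 178.47.255.255)
  178.47.128.0/17 (178.47.128.0 - 178.47.255.255)
  178.47.160.0/19 (178.47.160.0 - 178.47.191.255)
Total matching entries: 5.

5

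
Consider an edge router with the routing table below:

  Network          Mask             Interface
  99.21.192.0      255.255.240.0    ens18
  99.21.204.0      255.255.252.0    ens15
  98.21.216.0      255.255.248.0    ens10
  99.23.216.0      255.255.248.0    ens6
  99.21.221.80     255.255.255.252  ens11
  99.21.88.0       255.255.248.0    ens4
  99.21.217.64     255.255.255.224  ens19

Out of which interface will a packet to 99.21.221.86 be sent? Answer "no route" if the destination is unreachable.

No entry's prefix contains 99.21.221.86; there is no default route.

no route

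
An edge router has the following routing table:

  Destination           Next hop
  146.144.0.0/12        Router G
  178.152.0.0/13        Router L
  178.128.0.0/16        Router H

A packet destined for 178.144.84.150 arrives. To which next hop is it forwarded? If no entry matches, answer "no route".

no route

No entry's prefix contains 178.144.84.150; there is no default route.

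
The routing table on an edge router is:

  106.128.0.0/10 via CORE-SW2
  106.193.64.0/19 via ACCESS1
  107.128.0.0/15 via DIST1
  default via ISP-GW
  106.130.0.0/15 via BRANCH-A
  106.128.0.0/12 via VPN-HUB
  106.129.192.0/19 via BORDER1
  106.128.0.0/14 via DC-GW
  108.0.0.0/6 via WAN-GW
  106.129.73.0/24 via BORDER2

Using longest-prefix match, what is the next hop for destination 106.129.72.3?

Routes whose prefix contains 106.129.72.3:
  0.0.0.0/0 (default, matches everything) -> ISP-GW
  106.128.0.0/10 (106.128.0.0 - 106.191.255.255) -> CORE-SW2
  106.128.0.0/12 (106.128.0.0 - 106.143.255.255) -> VPN-HUB
  106.128.0.0/14 (106.128.0.0 - 106.131.255.255) -> DC-GW
More-specific entries that do NOT match:
  106.129.73.0/24 (106.129.73.0 - 106.129.73.255) does not contain 106.129.72.3
  106.193.64.0/19 (106.193.64.0 - 106.193.95.255) does not contain 106.129.72.3
  106.129.192.0/19 (106.129.192.0 - 106.129.223.255) does not contain 106.129.72.3
  107.128.0.0/15 (107.128.0.0 - 107.129.255.255) does not contain 106.129.72.3
  106.130.0.0/15 (106.130.0.0 - 106.131.255.255) does not contain 106.129.72.3
Longest matching prefix is /14 -> next hop DC-GW.

DC-GW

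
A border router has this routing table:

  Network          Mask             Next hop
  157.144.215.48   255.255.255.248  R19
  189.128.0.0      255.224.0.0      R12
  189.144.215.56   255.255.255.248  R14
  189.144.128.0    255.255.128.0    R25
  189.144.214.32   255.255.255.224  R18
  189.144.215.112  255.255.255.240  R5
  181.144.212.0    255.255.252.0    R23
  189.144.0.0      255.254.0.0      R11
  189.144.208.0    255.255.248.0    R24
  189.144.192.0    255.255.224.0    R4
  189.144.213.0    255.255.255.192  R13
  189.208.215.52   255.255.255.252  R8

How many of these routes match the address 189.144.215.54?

5

Prefixes containing 189.144.215.54:
  189.128.0.0/11 (189.128.0.0 - 189.159.255.255)
  189.144.0.0/15 (189.144.0.0 - 189.145.255.255)
  189.144.128.0/17 (189.144.128.0 - 189.144.255.255)
  189.144.192.0/19 (189.144.192.0 - 189.144.223.255)
  189.144.208.0/21 (189.144.208.0 - 189.144.215.255)
Total matching entries: 5.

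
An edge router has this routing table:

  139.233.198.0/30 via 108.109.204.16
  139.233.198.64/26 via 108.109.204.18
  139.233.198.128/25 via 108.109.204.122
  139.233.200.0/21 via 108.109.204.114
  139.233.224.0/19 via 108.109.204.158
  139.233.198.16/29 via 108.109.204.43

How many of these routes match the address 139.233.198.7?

0

No listed prefix contains 139.233.198.7.
Total matching entries: 0.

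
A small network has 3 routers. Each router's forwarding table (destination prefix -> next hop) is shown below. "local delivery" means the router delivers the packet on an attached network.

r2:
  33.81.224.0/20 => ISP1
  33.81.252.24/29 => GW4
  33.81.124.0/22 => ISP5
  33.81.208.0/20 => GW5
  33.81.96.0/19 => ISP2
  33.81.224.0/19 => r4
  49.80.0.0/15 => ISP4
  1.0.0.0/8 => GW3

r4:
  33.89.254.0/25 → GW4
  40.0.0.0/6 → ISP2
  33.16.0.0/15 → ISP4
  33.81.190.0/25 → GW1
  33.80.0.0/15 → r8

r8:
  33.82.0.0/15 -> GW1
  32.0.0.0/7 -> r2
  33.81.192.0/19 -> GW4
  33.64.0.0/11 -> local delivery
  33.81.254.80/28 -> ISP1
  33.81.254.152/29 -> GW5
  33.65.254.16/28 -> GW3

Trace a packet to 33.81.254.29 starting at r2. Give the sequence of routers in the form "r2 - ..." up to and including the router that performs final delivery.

At r2: longest match for 33.81.254.29 is 33.81.224.0/19 -> r4
At r4: longest match for 33.81.254.29 is 33.80.0.0/15 -> r8
At r8: longest match for 33.81.254.29 is 33.64.0.0/11 -> local delivery

r2 - r4 - r8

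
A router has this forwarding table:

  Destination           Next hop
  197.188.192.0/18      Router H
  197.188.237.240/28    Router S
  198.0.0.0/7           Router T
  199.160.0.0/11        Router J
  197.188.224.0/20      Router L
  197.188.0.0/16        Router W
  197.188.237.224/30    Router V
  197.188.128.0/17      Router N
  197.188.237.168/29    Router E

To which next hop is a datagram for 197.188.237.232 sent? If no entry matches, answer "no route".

Router L

Routes whose prefix contains 197.188.237.232:
  197.188.0.0/16 (197.188.0.0 - 197.188.255.255) -> Router W
  197.188.128.0/17 (197.188.128.0 - 197.188.255.255) -> Router N
  197.188.192.0/18 (197.188.192.0 - 197.188.255.255) -> Router H
  197.188.224.0/20 (197.188.224.0 - 197.188.239.255) -> Router L
More-specific entries that do NOT match:
  197.188.237.224/30 (197.188.237.224 - 197.188.237.227) does not contain 197.188.237.232
  197.188.237.168/29 (197.188.237.168 - 197.188.237.175) does not contain 197.188.237.232
  197.188.237.240/28 (197.188.237.240 - 197.188.237.255) does not contain 197.188.237.232
Longest matching prefix is /20 -> next hop Router L.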